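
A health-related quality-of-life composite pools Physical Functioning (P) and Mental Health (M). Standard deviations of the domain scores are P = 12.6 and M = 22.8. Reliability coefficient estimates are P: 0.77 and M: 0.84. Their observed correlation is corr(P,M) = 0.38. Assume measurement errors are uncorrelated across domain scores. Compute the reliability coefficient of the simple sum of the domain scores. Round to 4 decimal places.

Var(P+M) = 12.6² + 22.8² + 2·[12.6·22.8·0.38] = 678.6 + 218.333 = 896.933.
Under uncorrelated errors the observed covariances equal the true-score covariances, so only the own-variance terms attenuate.
True-score variance = [12.6²·0.77 + 22.8²·0.84] + 218.333 = 558.911 + 218.333 = 777.244.
Reliability = 777.244 / 896.933 = 0.8666.

0.8666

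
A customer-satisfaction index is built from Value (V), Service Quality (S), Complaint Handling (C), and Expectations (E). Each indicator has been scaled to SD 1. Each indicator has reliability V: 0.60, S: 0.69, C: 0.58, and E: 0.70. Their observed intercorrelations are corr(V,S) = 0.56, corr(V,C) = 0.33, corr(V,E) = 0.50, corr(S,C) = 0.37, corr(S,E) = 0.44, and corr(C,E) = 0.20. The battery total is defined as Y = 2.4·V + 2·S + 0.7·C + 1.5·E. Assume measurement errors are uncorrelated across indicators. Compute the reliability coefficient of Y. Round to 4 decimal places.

Var(Y) = 2.4² + 2² + 0.7² + 1.5² + 2·[4.8·0.56 + 1.68·0.33 + 3.6·0.50 + 1.4·0.37 + 3·0.44 + 1.05·0.20] = 12.5 + 14.1808 = 26.6808.
Under uncorrelated errors the observed covariances equal the true-score covariances, so only the own-variance terms attenuate.
True-score variance = [2.4²·0.60 + 2²·0.69 + 0.7²·0.58 + 1.5²·0.70] + 14.1808 = 8.0752 + 14.1808 = 22.256.
Reliability = 22.256 / 26.6808 = 0.8342.

0.8342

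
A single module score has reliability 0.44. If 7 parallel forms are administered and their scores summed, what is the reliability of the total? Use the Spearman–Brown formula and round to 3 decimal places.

ρ_k = kρ / (1 + (k−1)ρ) = 7·0.44 / (1 + 6·0.44) = 3.080 / 3.640 = 0.846.

0.846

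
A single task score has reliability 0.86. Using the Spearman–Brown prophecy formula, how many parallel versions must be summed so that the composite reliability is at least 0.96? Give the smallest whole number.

k ≥ ρ*(1−ρ₁)/(ρ₁(1−ρ*)) = 0.96·0.14 / (0.86·0.04) = 3.907.
Smallest integer k = 4.

4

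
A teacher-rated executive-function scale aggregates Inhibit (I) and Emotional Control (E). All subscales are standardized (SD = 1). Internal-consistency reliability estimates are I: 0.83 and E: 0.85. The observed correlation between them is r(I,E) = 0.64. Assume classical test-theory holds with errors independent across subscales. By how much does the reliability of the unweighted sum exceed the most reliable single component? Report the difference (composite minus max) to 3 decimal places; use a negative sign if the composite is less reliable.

Var(sum) = 2 + 1.28 = 3.28; true-score variance = 1.68 + 1.28 = 2.96; composite reliability = 0.9024.
Max component reliability = 0.8500.
Difference = 0.9024 − 0.8500 = 0.052.

0.052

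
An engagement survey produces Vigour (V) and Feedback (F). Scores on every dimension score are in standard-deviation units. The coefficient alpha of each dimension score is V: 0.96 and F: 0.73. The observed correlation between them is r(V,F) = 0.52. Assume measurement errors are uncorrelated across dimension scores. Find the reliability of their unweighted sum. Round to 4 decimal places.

0.8980

Var(V+F) = 2 + 2·[0.52] = 2 + 1.04 = 3.04.
With uncorrelated errors the cross-covariances are all true-score covariance, so they carry over unchanged; only the diagonal terms shrink to ρᵢσᵢ².
True-score variance = [0.96 + 0.73] + 1.04 = 1.69 + 1.04 = 2.73.
Reliability = 2.73 / 3.04 = 0.8980.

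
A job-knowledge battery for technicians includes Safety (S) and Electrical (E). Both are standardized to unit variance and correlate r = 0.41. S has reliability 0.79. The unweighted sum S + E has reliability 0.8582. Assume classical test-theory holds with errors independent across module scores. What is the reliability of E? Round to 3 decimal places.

0.810

Var(S+E) = 2 + 2·0.41 = 2.820.
True-score variance = ρ_S + ρ_E + 2·0.41, so 0.8582 = (0.79 + ρ_E + 0.82) / 2.820.
ρ_E = 0.8582·2.820 − 0.79 − 0.82 = 0.810.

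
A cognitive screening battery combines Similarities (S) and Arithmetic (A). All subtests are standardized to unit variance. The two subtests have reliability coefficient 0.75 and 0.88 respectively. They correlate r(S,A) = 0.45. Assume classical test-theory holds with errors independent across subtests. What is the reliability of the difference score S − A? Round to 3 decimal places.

Var(S−A) = 1 + 1 − 2·0.45 = 2 − 0.9 = 1.1.
Under uncorrelated errors the observed covariances equal the true-score covariances, so only the own-variance terms attenuate.
True-score variance = [0.75 + 0.88] − 0.9 = 1.63 − 0.9 = 0.73.
Reliability = 0.73 / 1.1 = 0.664.

0.664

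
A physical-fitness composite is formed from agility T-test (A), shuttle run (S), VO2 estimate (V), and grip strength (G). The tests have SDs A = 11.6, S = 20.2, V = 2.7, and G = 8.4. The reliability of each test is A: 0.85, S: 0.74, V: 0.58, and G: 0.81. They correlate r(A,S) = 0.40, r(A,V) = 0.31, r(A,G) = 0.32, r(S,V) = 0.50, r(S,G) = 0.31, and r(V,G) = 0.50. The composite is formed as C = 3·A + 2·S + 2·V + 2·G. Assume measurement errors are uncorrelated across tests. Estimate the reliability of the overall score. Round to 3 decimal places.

Var(C) = 3²·11.6² + 2²·20.2² + 2²·2.7² + 2²·8.4² + 2·[6·11.6·20.2·0.40 + 6·11.6·2.7·0.31 + 6·11.6·8.4·0.32 + 4·20.2·2.7·0.50 + 4·20.2·8.4·0.31 + 4·2.7·8.4·0.50] = 3154.6 + 2345.1 = 5499.7.
Because errors are independent across components, Cov(Tᵢ,Tⱼ) = Cov(Xᵢ,Xⱼ); the off-diagonal part of the true-score variance is the same as above.
True-score variance = [3²·11.6²·0.85 + 2²·20.2²·0.74 + 2²·2.7²·0.58 + 2²·8.4²·0.81] + 2345.1 = 2482.71 + 2345.1 = 4827.81.
Reliability = 4827.81 / 5499.7 = 0.878.

0.878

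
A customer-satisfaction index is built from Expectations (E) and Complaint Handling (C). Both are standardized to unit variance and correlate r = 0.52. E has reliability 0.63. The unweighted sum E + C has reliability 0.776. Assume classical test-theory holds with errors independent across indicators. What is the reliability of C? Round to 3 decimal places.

0.689

Var(E+C) = 2 + 2·0.52 = 3.040.
True-score variance = ρ_E + ρ_C + 2·0.52, so 0.776 = (0.63 + ρ_C + 1.04) / 3.040.
ρ_C = 0.776·3.040 − 0.63 − 1.04 = 0.689.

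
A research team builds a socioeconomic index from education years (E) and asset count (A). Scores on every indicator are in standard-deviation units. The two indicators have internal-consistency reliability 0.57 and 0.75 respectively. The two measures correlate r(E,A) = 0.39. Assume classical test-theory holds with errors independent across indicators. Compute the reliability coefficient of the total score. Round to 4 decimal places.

0.7554

Var(E+A) = 2 + 2·[0.39] = 2 + 0.78 = 2.78.
With uncorrelated errors the cross-covariances are all true-score covariance, so they carry over unchanged; only the diagonal terms shrink to ρᵢσᵢ².
True-score variance = [0.57 + 0.75] + 0.78 = 1.32 + 0.78 = 2.1.
Reliability = 2.1 / 2.78 = 0.7554.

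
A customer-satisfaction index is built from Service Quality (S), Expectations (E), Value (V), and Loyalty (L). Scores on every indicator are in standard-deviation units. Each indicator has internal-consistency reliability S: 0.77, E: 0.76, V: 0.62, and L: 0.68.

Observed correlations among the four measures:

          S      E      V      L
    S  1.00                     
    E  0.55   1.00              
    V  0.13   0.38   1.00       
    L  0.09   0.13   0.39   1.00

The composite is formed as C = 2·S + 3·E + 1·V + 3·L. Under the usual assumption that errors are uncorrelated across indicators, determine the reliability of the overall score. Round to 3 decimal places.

0.834

Var(C) = 2² + 3² + 1 + 3² + 2·[6·0.55 + 2·0.13 + 6·0.09 + 3·0.38 + 9·0.13 + 3·0.39] = 23 + 15.16 = 38.16.
With uncorrelated errors the cross-covariances are all true-score covariance, so they carry over unchanged; only the diagonal terms shrink to ρᵢσᵢ².
True-score variance = [2²·0.77 + 3²·0.76 + 0.62 + 3²·0.68] + 15.16 = 16.66 + 15.16 = 31.82.
Reliability = 31.82 / 38.16 = 0.834.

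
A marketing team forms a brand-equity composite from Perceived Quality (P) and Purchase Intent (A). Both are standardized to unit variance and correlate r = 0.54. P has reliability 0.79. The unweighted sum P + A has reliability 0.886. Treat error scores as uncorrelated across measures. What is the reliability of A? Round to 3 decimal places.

0.859

Var(P+A) = 2 + 2·0.54 = 3.080.
True-score variance = ρ_P + ρ_A + 2·0.54, so 0.886 = (0.79 + ρ_A + 1.08) / 3.080.
ρ_A = 0.886·3.080 − 0.79 − 1.08 = 0.859.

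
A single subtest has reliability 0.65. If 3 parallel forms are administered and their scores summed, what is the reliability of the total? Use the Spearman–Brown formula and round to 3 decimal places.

ρ_k = kρ / (1 + (k−1)ρ) = 3·0.65 / (1 + 2·0.65) = 1.950 / 2.300 = 0.848.

0.848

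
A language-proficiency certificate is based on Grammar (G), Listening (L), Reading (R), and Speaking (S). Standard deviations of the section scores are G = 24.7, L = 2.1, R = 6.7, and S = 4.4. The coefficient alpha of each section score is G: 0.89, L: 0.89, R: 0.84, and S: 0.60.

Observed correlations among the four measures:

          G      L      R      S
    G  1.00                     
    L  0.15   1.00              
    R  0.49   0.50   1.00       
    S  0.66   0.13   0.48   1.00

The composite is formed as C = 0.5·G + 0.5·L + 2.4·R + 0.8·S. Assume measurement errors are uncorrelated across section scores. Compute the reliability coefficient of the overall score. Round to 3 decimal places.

0.916

Var(C) = 0.5²·24.7² + 0.5²·2.1² + 2.4²·6.7² + 0.8²·4.4² + 2·[0.25·24.7·2.1·0.15 + 1.2·24.7·6.7·0.49 + 0.4·24.7·4.4·0.66 + 1.2·2.1·6.7·0.50 + 0.4·2.1·4.4·0.13 + 1.92·6.7·4.4·0.48] = 424.582 + 328.072 = 752.654.
With uncorrelated errors the cross-covariances are all true-score covariance, so they carry over unchanged; only the diagonal terms shrink to ρᵢσᵢ².
True-score variance = [0.5²·24.7²·0.89 + 0.5²·2.1²·0.89 + 2.4²·6.7²·0.84 + 0.8²·4.4²·0.60] + 328.072 = 361.356 + 328.072 = 689.428.
Reliability = 689.428 / 752.654 = 0.916.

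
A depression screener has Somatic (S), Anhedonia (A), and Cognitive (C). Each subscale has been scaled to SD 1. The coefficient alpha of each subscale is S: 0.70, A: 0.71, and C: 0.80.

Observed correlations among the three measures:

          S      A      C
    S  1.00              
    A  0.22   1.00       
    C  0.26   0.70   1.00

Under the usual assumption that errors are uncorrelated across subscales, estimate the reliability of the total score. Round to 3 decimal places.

Var(S+A+C) = 3 + 2·[0.22 + 0.26 + 0.70] = 3 + 2.36 = 5.36.
Under uncorrelated errors the observed covariances equal the true-score covariances, so only the own-variance terms attenuate.
True-score variance = [0.70 + 0.71 + 0.80] + 2.36 = 2.21 + 2.36 = 4.57.
Reliability = 4.57 / 5.36 = 0.853.

0.853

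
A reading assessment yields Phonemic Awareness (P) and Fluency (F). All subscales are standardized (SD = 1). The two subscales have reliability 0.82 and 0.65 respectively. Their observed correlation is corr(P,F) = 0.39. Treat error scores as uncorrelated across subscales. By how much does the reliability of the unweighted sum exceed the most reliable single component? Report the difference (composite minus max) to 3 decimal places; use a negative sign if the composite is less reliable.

Var(sum) = 2 + 0.78 = 2.78; true-score variance = 1.47 + 0.78 = 2.25; composite reliability = 0.8094.
Max component reliability = 0.8200.
Difference = 0.8094 − 0.8200 = -0.011.

-0.011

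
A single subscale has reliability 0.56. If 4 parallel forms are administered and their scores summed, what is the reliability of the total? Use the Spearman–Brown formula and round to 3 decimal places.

0.836

ρ_k = kρ / (1 + (k−1)ρ) = 4·0.56 / (1 + 3·0.56) = 2.240 / 2.680 = 0.836.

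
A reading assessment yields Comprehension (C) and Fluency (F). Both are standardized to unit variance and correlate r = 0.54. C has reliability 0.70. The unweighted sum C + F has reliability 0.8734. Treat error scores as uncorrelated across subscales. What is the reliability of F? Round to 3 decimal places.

0.910

Var(C+F) = 2 + 2·0.54 = 3.080.
True-score variance = ρ_C + ρ_F + 2·0.54, so 0.8734 = (0.70 + ρ_F + 1.08) / 3.080.
ρ_F = 0.8734·3.080 − 0.70 − 1.08 = 0.910.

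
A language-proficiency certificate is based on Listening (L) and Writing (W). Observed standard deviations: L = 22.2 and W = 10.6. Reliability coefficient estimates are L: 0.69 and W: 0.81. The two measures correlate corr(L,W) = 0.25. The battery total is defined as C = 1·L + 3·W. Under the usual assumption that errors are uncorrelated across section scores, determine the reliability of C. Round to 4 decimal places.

Var(C) = 22.2² + 3²·10.6² + 2·[3·22.2·10.6·0.25] = 1504.08 + 352.98 = 1857.06.
Because errors are independent across components, Cov(Tᵢ,Tⱼ) = Cov(Xᵢ,Xⱼ); the off-diagonal part of the true-score variance is the same as above.
True-score variance = [22.2²·0.69 + 3²·10.6²·0.81] + 352.98 = 1159.16 + 352.98 = 1512.14.
Reliability = 1512.14 / 1857.06 = 0.8143.

0.8143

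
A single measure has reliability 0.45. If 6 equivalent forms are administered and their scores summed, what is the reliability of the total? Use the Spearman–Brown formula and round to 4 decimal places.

ρ_k = kρ / (1 + (k−1)ρ) = 6·0.45 / (1 + 5·0.45) = 2.700 / 3.250 = 0.8308.

0.8308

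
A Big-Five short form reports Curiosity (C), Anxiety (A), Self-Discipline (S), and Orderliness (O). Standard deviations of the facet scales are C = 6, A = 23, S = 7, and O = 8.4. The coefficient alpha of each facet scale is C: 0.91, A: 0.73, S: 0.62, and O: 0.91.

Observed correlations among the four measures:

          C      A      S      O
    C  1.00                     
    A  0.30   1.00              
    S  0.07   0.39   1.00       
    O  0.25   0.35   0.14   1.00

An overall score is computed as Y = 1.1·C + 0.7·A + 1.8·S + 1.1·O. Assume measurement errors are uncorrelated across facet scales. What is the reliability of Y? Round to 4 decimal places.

Var(Y) = 1.1²·6² + 0.7²·23² + 1.8²·7² + 1.1²·8.4² + 2·[0.77·6·23·0.30 + 1.98·6·7·0.07 + 1.21·6·8.4·0.25 + 1.26·23·7·0.39 + 0.77·23·8.4·0.35 + 1.98·7·8.4·0.14] = 546.908 + 400.855 = 947.762.
With uncorrelated errors the cross-covariances are all true-score covariance, so they carry over unchanged; only the diagonal terms shrink to ρᵢσᵢ².
True-score variance = [1.1²·6²·0.91 + 0.7²·23²·0.73 + 1.8²·7²·0.62 + 1.1²·8.4²·0.91] + 400.855 = 404.988 + 400.855 = 805.842.
Reliability = 805.842 / 947.762 = 0.8503.

0.8503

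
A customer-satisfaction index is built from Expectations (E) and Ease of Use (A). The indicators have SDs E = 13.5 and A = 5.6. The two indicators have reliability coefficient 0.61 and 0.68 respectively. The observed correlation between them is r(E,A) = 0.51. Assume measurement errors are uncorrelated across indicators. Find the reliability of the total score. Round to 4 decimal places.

Var(E+A) = 13.5² + 5.6² + 2·[13.5·5.6·0.51] = 213.61 + 77.112 = 290.722.
With uncorrelated errors the cross-covariances are all true-score covariance, so they carry over unchanged; only the diagonal terms shrink to ρᵢσᵢ².
True-score variance = [13.5²·0.61 + 5.6²·0.68] + 77.112 = 132.497 + 77.112 = 209.609.
Reliability = 209.609 / 290.722 = 0.7210.

0.7210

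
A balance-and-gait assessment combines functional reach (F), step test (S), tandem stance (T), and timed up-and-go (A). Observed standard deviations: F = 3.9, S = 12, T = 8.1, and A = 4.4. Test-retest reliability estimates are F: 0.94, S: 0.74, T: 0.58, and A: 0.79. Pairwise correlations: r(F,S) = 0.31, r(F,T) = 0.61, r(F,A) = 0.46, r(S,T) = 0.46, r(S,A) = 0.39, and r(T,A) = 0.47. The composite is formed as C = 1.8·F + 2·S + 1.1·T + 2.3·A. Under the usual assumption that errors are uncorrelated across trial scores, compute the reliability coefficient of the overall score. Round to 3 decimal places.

Var(C) = 1.8²·3.9² + 2²·12² + 1.1²·8.1² + 2.3²·4.4² + 2·[3.6·3.9·12·0.31 + 1.98·3.9·8.1·0.61 + 4.14·3.9·4.4·0.46 + 2.2·12·8.1·0.46 + 4.6·12·4.4·0.39 + 2.53·8.1·4.4·0.47] = 807.083 + 717.064 = 1524.15.
With uncorrelated errors the cross-covariances are all true-score covariance, so they carry over unchanged; only the diagonal terms shrink to ρᵢσᵢ².
True-score variance = [1.8²·3.9²·0.94 + 2²·12²·0.74 + 1.1²·8.1²·0.58 + 2.3²·4.4²·0.79] + 717.064 = 599.516 + 717.064 = 1316.58.
Reliability = 1316.58 / 1524.15 = 0.864.

0.864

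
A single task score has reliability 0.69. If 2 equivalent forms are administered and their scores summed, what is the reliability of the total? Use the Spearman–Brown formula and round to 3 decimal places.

0.817

ρ_k = kρ / (1 + (k−1)ρ) = 2·0.69 / (1 + 1·0.69) = 1.380 / 1.690 = 0.817.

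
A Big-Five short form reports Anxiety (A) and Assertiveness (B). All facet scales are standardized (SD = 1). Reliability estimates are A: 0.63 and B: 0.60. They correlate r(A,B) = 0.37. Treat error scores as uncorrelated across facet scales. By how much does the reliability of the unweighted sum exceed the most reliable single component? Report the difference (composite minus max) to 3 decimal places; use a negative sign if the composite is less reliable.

Var(sum) = 2 + 0.74 = 2.74; true-score variance = 1.23 + 0.74 = 1.97; composite reliability = 0.7190.
Max component reliability = 0.6300.
Difference = 0.7190 − 0.6300 = 0.089.

0.089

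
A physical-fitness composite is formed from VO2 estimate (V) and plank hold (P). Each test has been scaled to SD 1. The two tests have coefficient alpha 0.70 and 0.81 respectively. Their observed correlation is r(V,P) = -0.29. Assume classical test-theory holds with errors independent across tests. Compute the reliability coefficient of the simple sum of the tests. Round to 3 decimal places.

0.655

Var(V+P) = 2 + 2·[(-0.29)] = 2 − 0.58 = 1.42.
Under uncorrelated errors the observed covariances equal the true-score covariances, so only the own-variance terms attenuate.
True-score variance = [0.70 + 0.81] − 0.58 = 1.51 − 0.58 = 0.93.
Reliability = 0.93 / 1.42 = 0.655.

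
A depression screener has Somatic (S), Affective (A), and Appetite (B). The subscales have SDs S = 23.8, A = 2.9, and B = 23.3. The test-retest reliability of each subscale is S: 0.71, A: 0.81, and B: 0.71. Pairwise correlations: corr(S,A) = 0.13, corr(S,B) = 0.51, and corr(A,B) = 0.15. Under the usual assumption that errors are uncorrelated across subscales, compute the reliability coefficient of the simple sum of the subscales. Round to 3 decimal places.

0.812

Var(S+A+B) = 23.8² + 2.9² + 23.3² + 2·[23.8·2.9·0.13 + 23.8·23.3·0.51 + 2.9·23.3·0.15] = 1117.74 + 603.847 = 1721.59.
Under uncorrelated errors the observed covariances equal the true-score covariances, so only the own-variance terms attenuate.
True-score variance = [23.8²·0.71 + 2.9²·0.81 + 23.3²·0.71] + 603.847 = 794.436 + 603.847 = 1398.28.
Reliability = 1398.28 / 1721.59 = 0.812.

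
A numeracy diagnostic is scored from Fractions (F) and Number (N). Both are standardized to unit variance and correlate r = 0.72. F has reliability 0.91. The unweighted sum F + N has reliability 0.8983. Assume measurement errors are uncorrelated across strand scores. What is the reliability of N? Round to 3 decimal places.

Var(F+N) = 2 + 2·0.72 = 3.440.
True-score variance = ρ_F + ρ_N + 2·0.72, so 0.8983 = (0.91 + ρ_N + 1.44) / 3.440.
ρ_N = 0.8983·3.440 − 0.91 − 1.44 = 0.740.

0.740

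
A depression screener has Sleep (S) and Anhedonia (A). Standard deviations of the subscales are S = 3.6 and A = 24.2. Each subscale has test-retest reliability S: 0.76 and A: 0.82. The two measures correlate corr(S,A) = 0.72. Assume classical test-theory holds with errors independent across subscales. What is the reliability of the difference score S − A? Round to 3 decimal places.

Var(S−A) = 3.6² + 24.2² − 2·3.6·24.2·0.72 = 598.6 − 125.453 = 473.147.
Under uncorrelated errors the observed covariances equal the true-score covariances, so only the own-variance terms attenuate.
True-score variance = [3.6²·0.76 + 24.2²·0.82] − 125.453 = 490.074 − 125.453 = 364.622.
Reliability = 364.622 / 473.147 = 0.771.

0.771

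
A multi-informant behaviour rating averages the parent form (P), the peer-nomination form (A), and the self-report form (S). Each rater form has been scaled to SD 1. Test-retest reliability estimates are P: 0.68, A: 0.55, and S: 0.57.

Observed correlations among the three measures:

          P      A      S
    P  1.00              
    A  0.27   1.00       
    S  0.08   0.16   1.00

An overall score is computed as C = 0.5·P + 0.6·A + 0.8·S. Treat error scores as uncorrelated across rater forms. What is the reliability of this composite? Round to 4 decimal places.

0.6826

Var(C) = 0.5² + 0.6² + 0.8² + 2·[0.3·0.27 + 0.4·0.08 + 0.48·0.16] = 1.25 + 0.3796 = 1.6296.
Because errors are independent across components, Cov(Tᵢ,Tⱼ) = Cov(Xᵢ,Xⱼ); the off-diagonal part of the true-score variance is the same as above.
True-score variance = [0.5²·0.68 + 0.6²·0.55 + 0.8²·0.57] + 0.3796 = 0.7328 + 0.3796 = 1.1124.
Reliability = 1.1124 / 1.6296 = 0.6826.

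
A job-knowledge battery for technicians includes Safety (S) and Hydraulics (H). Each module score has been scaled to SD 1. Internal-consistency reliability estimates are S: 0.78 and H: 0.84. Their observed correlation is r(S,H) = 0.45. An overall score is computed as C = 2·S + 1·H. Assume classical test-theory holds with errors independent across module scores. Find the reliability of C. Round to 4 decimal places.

Var(C) = 2² + 1 + 2·[2·0.45] = 5 + 1.8 = 6.8.
With uncorrelated errors the cross-covariances are all true-score covariance, so they carry over unchanged; only the diagonal terms shrink to ρᵢσᵢ².
True-score variance = [2²·0.78 + 0.84] + 1.8 = 3.96 + 1.8 = 5.76.
Reliability = 5.76 / 6.8 = 0.8471.

0.8471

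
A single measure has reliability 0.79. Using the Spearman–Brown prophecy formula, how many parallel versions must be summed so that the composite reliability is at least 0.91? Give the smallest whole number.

3

k ≥ ρ*(1−ρ₁)/(ρ₁(1−ρ*)) = 0.91·0.21 / (0.79·0.09) = 2.688.
Smallest integer k = 3.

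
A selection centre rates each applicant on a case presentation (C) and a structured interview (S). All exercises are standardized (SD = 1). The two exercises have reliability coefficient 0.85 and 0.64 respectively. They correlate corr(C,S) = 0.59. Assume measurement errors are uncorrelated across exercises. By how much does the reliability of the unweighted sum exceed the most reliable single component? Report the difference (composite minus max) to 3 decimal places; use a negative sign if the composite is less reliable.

Var(sum) = 2 + 1.18 = 3.18; true-score variance = 1.49 + 1.18 = 2.67; composite reliability = 0.8396.
Max component reliability = 0.8500.
Difference = 0.8396 − 0.8500 = -0.010.

-0.010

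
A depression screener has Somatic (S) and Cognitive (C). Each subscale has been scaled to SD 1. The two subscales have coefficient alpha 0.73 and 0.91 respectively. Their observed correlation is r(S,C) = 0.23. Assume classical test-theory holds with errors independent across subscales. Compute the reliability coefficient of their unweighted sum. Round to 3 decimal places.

0.854

Var(S+C) = 2 + 2·[0.23] = 2 + 0.46 = 2.46.
Because errors are independent across components, Cov(Tᵢ,Tⱼ) = Cov(Xᵢ,Xⱼ); the off-diagonal part of the true-score variance is the same as above.
True-score variance = [0.73 + 0.91] + 0.46 = 1.64 + 0.46 = 2.1.
Reliability = 2.1 / 2.46 = 0.854.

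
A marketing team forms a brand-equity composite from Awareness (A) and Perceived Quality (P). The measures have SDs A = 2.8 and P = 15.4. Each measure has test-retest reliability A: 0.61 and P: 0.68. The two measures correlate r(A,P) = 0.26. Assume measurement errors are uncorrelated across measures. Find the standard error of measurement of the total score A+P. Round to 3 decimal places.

Var(total) = 245 + 22.4224 = 267.422.
True-score variance = 166.051 + 22.4224 = 188.474, so reliability = 0.7048.
Error variance = 267.422 − 188.474 = 78.9488; SEM = √78.9488 = 8.885.

8.885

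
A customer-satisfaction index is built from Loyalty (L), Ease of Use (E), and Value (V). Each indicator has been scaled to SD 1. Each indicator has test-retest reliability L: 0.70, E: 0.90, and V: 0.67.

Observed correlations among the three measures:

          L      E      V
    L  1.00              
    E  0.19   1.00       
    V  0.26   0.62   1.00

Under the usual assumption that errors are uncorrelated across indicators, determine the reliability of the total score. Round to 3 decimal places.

0.858

Var(L+E+V) = 3 + 2·[0.19 + 0.26 + 0.62] = 3 + 2.14 = 5.14.
With uncorrelated errors the cross-covariances are all true-score covariance, so they carry over unchanged; only the diagonal terms shrink to ρᵢσᵢ².
True-score variance = [0.70 + 0.90 + 0.67] + 2.14 = 2.27 + 2.14 = 4.41.
Reliability = 4.41 / 5.14 = 0.858.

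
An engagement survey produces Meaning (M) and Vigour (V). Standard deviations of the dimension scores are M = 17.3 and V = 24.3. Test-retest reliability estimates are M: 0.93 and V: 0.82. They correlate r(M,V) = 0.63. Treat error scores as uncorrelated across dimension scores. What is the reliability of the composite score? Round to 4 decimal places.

0.9104

Var(M+V) = 17.3² + 24.3² + 2·[17.3·24.3·0.63] = 889.78 + 529.691 = 1419.47.
Under uncorrelated errors the observed covariances equal the true-score covariances, so only the own-variance terms attenuate.
True-score variance = [17.3²·0.93 + 24.3²·0.82] + 529.691 = 762.542 + 529.691 = 1292.23.
Reliability = 1292.23 / 1419.47 = 0.9104.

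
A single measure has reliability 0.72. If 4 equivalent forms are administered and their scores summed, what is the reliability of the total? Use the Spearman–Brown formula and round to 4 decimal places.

0.9114

ρ_k = kρ / (1 + (k−1)ρ) = 4·0.72 / (1 + 3·0.72) = 2.880 / 3.160 = 0.9114.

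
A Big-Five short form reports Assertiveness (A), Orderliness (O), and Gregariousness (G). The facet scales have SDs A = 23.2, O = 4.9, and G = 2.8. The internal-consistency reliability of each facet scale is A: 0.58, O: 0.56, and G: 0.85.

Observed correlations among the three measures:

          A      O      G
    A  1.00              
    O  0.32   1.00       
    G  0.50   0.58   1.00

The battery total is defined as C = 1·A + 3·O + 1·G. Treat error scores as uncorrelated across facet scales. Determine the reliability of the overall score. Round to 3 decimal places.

0.705

Var(C) = 23.2² + 3²·4.9² + 2.8² + 2·[3·23.2·4.9·0.32 + 23.2·2.8·0.50 + 3·4.9·2.8·0.58] = 762.17 + 330.971 = 1093.14.
Because errors are independent across components, Cov(Tᵢ,Tⱼ) = Cov(Xᵢ,Xⱼ); the off-diagonal part of the true-score variance is the same as above.
True-score variance = [23.2²·0.58 + 3²·4.9²·0.56 + 2.8²·0.85] + 330.971 = 439.854 + 330.971 = 770.825.
Reliability = 770.825 / 1093.14 = 0.705.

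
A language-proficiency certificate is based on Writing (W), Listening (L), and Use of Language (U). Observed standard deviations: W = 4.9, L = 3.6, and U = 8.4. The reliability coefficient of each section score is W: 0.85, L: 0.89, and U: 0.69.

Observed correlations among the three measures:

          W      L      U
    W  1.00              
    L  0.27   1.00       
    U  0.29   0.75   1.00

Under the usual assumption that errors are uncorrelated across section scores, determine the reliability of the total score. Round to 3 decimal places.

Var(W+L+U) = 4.9² + 3.6² + 8.4² + 2·[4.9·3.6·0.27 + 4.9·8.4·0.29 + 3.6·8.4·0.75] = 107.53 + 78.7584 = 186.288.
With uncorrelated errors the cross-covariances are all true-score covariance, so they carry over unchanged; only the diagonal terms shrink to ρᵢσᵢ².
True-score variance = [4.9²·0.85 + 3.6²·0.89 + 8.4²·0.69] + 78.7584 = 80.6293 + 78.7584 = 159.388.
Reliability = 159.388 / 186.288 = 0.856.

0.856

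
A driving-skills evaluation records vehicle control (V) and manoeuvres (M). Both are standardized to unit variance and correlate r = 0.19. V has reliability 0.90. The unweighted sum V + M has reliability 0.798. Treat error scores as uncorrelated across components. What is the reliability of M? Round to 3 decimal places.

Var(V+M) = 2 + 2·0.19 = 2.380.
True-score variance = ρ_V + ρ_M + 2·0.19, so 0.798 = (0.90 + ρ_M + 0.38) / 2.380.
ρ_M = 0.798·2.380 − 0.90 − 0.38 = 0.619.

0.619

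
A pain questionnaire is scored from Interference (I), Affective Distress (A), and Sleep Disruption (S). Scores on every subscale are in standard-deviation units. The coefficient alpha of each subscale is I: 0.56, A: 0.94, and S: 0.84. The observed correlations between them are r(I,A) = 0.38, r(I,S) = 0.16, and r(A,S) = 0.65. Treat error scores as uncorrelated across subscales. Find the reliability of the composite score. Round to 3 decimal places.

Var(I+A+S) = 3 + 2·[0.38 + 0.16 + 0.65] = 3 + 2.38 = 5.38.
Under uncorrelated errors the observed covariances equal the true-score covariances, so only the own-variance terms attenuate.
True-score variance = [0.56 + 0.94 + 0.84] + 2.38 = 2.34 + 2.38 = 4.72.
Reliability = 4.72 / 5.38 = 0.877.

0.877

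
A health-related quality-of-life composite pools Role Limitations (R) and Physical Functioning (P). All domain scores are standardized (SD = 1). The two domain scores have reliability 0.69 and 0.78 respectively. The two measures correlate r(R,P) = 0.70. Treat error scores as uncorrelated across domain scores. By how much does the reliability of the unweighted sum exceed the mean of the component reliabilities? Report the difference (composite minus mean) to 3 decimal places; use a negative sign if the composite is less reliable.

Var(sum) = 2 + 1.4 = 3.4; true-score variance = 1.47 + 1.4 = 2.87; composite reliability = 0.8441.
Mean component reliability = 0.7350.
Difference = 0.8441 − 0.7350 = 0.109.

0.109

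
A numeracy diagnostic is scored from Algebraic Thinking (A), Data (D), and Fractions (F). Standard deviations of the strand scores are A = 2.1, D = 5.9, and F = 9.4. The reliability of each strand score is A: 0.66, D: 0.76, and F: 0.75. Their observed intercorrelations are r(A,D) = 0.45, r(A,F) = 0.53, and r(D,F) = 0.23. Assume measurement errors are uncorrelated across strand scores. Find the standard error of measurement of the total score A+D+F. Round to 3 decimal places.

Var(total) = 127.58 + 57.587 = 185.167.
True-score variance = 95.6362 + 57.587 = 153.223, so reliability = 0.8275.
Error variance = 185.167 − 153.223 = 31.9438; SEM = √31.9438 = 5.652.

5.652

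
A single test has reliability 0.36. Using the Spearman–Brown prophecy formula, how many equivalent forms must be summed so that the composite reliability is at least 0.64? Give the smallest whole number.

k ≥ ρ*(1−ρ₁)/(ρ₁(1−ρ*)) = 0.64·0.64 / (0.36·0.36) = 3.160.
Smallest integer k = 4.

4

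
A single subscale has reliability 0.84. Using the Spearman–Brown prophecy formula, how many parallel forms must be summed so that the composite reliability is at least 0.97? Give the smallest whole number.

k ≥ ρ*(1−ρ₁)/(ρ₁(1−ρ*)) = 0.97·0.16 / (0.84·0.03) = 6.159.
Smallest integer k = 7.

7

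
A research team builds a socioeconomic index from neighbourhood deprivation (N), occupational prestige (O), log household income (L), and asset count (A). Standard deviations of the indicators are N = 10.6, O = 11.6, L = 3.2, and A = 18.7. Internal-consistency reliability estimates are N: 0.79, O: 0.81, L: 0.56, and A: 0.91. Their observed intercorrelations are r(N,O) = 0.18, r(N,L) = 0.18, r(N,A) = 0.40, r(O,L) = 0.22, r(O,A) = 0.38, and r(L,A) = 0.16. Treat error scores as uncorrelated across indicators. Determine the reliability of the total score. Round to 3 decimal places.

0.917

Var(N+O+L+A) = 10.6² + 11.6² + 3.2² + 18.7² + 2·[10.6·11.6·0.18 + 10.6·3.2·0.18 + 10.6·18.7·0.40 + 11.6·3.2·0.22 + 11.6·18.7·0.38 + 3.2·18.7·0.16] = 606.85 + 415.394 = 1022.24.
With uncorrelated errors the cross-covariances are all true-score covariance, so they carry over unchanged; only the diagonal terms shrink to ρᵢσᵢ².
True-score variance = [10.6²·0.79 + 11.6²·0.81 + 3.2²·0.56 + 18.7²·0.91] + 415.394 = 521.71 + 415.394 = 937.104.
Reliability = 937.104 / 1022.24 = 0.917.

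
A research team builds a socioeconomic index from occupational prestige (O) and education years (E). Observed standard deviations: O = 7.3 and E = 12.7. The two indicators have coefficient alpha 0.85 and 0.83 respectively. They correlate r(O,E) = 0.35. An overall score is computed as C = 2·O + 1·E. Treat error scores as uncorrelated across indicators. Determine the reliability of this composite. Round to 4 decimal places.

0.8822

Var(C) = 2²·7.3² + 12.7² + 2·[2·7.3·12.7·0.35] = 374.45 + 129.794 = 504.244.
With uncorrelated errors the cross-covariances are all true-score covariance, so they carry over unchanged; only the diagonal terms shrink to ρᵢσᵢ².
True-score variance = [2²·7.3²·0.85 + 12.7²·0.83] + 129.794 = 315.057 + 129.794 = 444.851.
Reliability = 444.851 / 504.244 = 0.8822.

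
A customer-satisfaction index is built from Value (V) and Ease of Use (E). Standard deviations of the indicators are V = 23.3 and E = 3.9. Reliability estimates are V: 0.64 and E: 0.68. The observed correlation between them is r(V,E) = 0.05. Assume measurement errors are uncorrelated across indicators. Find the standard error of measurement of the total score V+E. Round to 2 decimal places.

14.15

Var(total) = 558.1 + 9.087 = 567.187.
True-score variance = 357.792 + 9.087 = 366.879, so reliability = 0.6468.
Error variance = 567.187 − 366.879 = 200.308; SEM = √200.308 = 14.15.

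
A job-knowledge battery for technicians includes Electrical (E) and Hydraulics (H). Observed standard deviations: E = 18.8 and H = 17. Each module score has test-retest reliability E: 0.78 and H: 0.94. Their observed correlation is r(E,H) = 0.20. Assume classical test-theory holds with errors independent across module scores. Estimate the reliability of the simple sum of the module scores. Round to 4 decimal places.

Var(E+H) = 18.8² + 17² + 2·[18.8·17·0.20] = 642.44 + 127.84 = 770.28.
Because errors are independent across components, Cov(Tᵢ,Tⱼ) = Cov(Xᵢ,Xⱼ); the off-diagonal part of the true-score variance is the same as above.
True-score variance = [18.8²·0.78 + 17²·0.94] + 127.84 = 547.343 + 127.84 = 675.183.
Reliability = 675.183 / 770.28 = 0.8765.

0.8765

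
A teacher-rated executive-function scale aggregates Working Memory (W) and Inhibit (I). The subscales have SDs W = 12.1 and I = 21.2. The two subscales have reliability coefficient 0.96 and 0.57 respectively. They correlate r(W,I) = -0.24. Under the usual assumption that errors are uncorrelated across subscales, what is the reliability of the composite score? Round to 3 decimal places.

0.579

Var(W+I) = 12.1² + 21.2² + 2·[12.1·21.2·(-0.24)] = 595.85 − 123.13 = 472.72.
Under uncorrelated errors the observed covariances equal the true-score covariances, so only the own-variance terms attenuate.
True-score variance = [12.1²·0.96 + 21.2²·0.57] − 123.13 = 396.734 − 123.13 = 273.605.
Reliability = 273.605 / 472.72 = 0.579.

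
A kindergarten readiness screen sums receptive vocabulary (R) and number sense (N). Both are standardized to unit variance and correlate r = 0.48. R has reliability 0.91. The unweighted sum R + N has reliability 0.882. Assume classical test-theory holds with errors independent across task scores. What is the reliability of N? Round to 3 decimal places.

0.741

Var(R+N) = 2 + 2·0.48 = 2.960.
True-score variance = ρ_R + ρ_N + 2·0.48, so 0.882 = (0.91 + ρ_N + 0.96) / 2.960.
ρ_N = 0.882·2.960 − 0.91 − 0.96 = 0.741.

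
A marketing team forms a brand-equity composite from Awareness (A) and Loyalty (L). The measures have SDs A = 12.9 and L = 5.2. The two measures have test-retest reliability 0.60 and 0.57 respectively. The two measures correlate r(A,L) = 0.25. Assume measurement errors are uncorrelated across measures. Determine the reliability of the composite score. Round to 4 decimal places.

0.6555

Var(A+L) = 12.9² + 5.2² + 2·[12.9·5.2·0.25] = 193.45 + 33.54 = 226.99.
Under uncorrelated errors the observed covariances equal the true-score covariances, so only the own-variance terms attenuate.
True-score variance = [12.9²·0.60 + 5.2²·0.57] + 33.54 = 115.259 + 33.54 = 148.799.
Reliability = 148.799 / 226.99 = 0.6555.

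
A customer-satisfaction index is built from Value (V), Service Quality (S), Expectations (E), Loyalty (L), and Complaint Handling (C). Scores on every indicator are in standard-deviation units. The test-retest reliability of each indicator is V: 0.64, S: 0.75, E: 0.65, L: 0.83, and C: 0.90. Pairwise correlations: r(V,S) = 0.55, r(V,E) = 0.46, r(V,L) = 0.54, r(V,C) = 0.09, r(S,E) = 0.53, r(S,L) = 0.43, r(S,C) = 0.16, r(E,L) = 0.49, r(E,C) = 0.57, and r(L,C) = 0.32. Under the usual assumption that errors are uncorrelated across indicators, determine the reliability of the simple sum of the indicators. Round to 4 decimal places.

Var(V+S+E+L+C) = 5 + 2·[0.55 + 0.46 + 0.54 + 0.09 + 0.53 + 0.43 + 0.16 + 0.49 + 0.57 + 0.32] = 5 + 8.28 = 13.28.
Because errors are independent across components, Cov(Tᵢ,Tⱼ) = Cov(Xᵢ,Xⱼ); the off-diagonal part of the true-score variance is the same as above.
True-score variance = [0.64 + 0.75 + 0.65 + 0.83 + 0.90] + 8.28 = 3.77 + 8.28 = 12.05.
Reliability = 12.05 / 13.28 = 0.9074.

0.9074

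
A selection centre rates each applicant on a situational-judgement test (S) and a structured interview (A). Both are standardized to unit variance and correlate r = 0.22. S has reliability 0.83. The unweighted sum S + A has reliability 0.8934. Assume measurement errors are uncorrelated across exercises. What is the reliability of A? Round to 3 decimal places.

Var(S+A) = 2 + 2·0.22 = 2.440.
True-score variance = ρ_S + ρ_A + 2·0.22, so 0.8934 = (0.83 + ρ_A + 0.44) / 2.440.
ρ_A = 0.8934·2.440 − 0.83 − 0.44 = 0.910.

0.910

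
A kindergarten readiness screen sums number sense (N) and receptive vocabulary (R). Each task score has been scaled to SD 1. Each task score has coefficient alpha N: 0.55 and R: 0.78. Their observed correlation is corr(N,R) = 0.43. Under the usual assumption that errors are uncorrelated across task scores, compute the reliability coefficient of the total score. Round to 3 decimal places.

Var(N+R) = 2 + 2·[0.43] = 2 + 0.86 = 2.86.
Because errors are independent across components, Cov(Tᵢ,Tⱼ) = Cov(Xᵢ,Xⱼ); the off-diagonal part of the true-score variance is the same as above.
True-score variance = [0.55 + 0.78] + 0.86 = 1.33 + 0.86 = 2.19.
Reliability = 2.19 / 2.86 = 0.766.

0.766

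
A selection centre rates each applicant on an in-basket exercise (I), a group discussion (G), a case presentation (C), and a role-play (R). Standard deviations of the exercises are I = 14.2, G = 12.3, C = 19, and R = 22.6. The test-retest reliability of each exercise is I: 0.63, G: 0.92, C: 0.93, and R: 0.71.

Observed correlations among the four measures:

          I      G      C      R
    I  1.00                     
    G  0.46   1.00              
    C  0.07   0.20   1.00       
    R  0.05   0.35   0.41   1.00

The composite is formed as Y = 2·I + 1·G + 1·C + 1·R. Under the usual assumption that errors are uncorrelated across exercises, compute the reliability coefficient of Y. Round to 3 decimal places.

Var(Y) = 2²·14.2² + 12.3² + 19² + 22.6² + 2·[2·14.2·12.3·0.46 + 2·14.2·19·0.07 + 2·14.2·22.6·0.05 + 12.3·19·0.20 + 12.3·22.6·0.35 + 19·22.6·0.41] = 1829.61 + 1101.28 = 2930.89.
Because errors are independent across components, Cov(Tᵢ,Tⱼ) = Cov(Xᵢ,Xⱼ); the off-diagonal part of the true-score variance is the same as above.
True-score variance = [2²·14.2²·0.63 + 12.3²·0.92 + 19²·0.93 + 22.6²·0.71] + 1101.28 = 1345.69 + 1101.28 = 2446.97.
Reliability = 2446.97 / 2930.89 = 0.835.

0.835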